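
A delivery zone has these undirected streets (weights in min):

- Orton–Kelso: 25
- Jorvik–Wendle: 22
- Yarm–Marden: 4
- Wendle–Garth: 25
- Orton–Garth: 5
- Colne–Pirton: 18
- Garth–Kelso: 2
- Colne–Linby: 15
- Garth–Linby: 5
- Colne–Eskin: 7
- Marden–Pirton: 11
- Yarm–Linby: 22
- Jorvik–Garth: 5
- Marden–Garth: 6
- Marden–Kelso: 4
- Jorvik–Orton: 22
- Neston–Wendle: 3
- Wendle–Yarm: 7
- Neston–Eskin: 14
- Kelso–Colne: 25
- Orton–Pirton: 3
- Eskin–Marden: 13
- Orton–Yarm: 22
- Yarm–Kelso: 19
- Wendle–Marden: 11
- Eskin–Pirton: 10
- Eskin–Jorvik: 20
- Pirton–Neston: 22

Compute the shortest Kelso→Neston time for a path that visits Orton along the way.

32 min

Shortest Kelso→Orton: Kelso–Garth–Orton = 7
Shortest Orton→Neston: Orton–Pirton–Neston = 25
Total via Orton: 7 + 25 = 32 min.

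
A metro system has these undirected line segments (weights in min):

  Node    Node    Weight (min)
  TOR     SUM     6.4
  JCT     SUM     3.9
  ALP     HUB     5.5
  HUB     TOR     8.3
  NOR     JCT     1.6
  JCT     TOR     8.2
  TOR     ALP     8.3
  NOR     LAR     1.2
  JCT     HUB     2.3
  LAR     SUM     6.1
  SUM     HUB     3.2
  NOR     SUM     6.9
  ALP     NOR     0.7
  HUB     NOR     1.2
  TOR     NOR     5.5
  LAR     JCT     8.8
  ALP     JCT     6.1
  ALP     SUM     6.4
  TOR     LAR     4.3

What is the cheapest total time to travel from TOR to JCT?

7.1 min

Running Dijkstra from TOR:
TOR: 0
LAR: 4.3  (via TOR)
NOR: 5.5  (via TOR)
ALP: 6.2  (via NOR)
SUM: 6.4  (via TOR)
HUB: 6.7  (via NOR)
JCT: 7.1  (via NOR)
Shortest route: TOR → NOR → JCT = 7.1 min.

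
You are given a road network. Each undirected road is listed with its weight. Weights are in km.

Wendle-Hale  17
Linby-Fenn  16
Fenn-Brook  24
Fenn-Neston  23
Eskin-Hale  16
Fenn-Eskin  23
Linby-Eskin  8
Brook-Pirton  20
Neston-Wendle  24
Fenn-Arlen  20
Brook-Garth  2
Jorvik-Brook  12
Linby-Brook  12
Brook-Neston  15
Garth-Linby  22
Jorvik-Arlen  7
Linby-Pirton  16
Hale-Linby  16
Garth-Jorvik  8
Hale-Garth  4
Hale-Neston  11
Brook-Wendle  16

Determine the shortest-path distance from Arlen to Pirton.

37 km

Running Dijkstra from Arlen:
Arlen: 0
Jorvik: 7  (via Arlen)
Garth: 15  (via Jorvik)
Brook: 17  (via Garth)
Hale: 19  (via Garth)
Fenn: 20  (via Arlen)
Linby: 29  (via Brook)
Neston: 30  (via Hale)
Wendle: 33  (via Brook)
Eskin: 35  (via Hale)
Pirton: 37  (via Brook)
Shortest route: Arlen–Jorvik–Garth–Brook–Pirton = 37 km.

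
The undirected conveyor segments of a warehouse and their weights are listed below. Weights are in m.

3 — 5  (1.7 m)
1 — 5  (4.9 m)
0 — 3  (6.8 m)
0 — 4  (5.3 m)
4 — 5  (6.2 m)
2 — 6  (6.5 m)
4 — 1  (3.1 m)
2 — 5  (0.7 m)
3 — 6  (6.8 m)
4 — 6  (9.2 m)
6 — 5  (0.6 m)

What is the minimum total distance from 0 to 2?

9.2 m

Enumerating some paths:
0 - 4 - 5 - 2: 5.3+6.2+0.7 = 12.2
0 - 4 - 1 - 5 - 2: 5.3+3.1+4.9+0.7 = 14
0 - 3 - 5 - 2: 6.8+1.7+0.7 = 9.2
Cheapest is 0 - 3 - 5 - 2 at 9.2 m.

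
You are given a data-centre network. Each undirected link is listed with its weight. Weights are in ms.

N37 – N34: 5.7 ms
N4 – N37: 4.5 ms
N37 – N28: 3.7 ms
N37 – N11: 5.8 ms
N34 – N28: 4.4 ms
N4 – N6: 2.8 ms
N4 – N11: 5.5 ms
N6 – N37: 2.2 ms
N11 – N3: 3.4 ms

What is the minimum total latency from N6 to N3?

Settle nodes by increasing distance from N6:
N6: 0
N37: 2.2  (via N6)
N4: 2.8  (via N6)
N28: 5.9  (via N37)
N34: 7.9  (via N37)
N11: 8  (via N37)
N3: 11.4  (via N11)
Shortest route: N6–N37–N11–N3 = 11.4 ms.

11.4 ms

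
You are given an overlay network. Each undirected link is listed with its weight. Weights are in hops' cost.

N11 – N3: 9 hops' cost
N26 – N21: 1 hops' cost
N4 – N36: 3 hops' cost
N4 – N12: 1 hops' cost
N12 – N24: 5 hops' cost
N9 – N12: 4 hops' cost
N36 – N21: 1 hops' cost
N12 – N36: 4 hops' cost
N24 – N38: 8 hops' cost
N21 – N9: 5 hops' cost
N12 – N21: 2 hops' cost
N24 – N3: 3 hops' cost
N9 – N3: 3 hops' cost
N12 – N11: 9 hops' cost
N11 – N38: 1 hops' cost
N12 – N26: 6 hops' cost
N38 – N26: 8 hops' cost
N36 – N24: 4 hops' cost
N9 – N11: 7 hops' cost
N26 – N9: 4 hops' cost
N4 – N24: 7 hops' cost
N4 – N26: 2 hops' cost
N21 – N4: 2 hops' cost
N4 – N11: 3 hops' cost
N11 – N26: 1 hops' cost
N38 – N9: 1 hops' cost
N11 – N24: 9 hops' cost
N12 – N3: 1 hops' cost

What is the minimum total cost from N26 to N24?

Compare a few routes:
N26–N21–N36–N24: 1+1+4 = 6
N26–N21–N12–N3–N24: 1+2+1+3 = 7
The minimum is 6 hops' cost via N26–N21–N36–N24.

6 hops' cost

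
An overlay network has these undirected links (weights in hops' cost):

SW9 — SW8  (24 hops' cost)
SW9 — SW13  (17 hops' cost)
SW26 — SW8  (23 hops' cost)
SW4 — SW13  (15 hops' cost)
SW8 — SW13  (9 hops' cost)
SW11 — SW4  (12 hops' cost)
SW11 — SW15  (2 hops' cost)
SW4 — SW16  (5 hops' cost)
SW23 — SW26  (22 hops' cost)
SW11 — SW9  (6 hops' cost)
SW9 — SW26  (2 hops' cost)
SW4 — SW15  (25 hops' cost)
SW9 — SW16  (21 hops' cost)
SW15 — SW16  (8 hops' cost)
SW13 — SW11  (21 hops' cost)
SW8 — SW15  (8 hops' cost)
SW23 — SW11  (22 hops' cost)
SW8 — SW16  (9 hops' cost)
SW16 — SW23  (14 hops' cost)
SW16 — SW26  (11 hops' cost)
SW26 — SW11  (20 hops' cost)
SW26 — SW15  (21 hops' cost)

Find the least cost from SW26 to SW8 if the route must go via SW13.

Best SW26 to SW13: SW26–SW9–SW13 costing 19
Shortest SW13→SW8: SW13–SW8 = 9
Total via SW13: 19 + 9 = 28 hops' cost.

28 hops' cost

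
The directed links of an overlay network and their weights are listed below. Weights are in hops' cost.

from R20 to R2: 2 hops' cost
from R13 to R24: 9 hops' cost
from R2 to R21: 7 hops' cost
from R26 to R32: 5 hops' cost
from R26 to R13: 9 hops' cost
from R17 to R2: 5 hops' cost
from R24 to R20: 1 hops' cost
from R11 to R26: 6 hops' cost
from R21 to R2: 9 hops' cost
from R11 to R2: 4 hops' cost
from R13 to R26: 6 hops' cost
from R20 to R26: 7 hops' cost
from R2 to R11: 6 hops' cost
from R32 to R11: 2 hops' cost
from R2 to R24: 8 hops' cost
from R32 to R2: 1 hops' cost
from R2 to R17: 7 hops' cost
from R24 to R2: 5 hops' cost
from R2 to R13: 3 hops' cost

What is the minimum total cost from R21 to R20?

18 hops' cost

Shortest distances from R21:
R21: 0
R2: 9  (via R21)
R13: 12  (via R2)
R11: 15  (via R2)
R17: 16  (via R2)
R24: 17  (via R2)
R26: 18  (via R13)
R20: 18  (via R24)
Shortest route: R21 → R2 → R24 → R20 = 18 hops' cost.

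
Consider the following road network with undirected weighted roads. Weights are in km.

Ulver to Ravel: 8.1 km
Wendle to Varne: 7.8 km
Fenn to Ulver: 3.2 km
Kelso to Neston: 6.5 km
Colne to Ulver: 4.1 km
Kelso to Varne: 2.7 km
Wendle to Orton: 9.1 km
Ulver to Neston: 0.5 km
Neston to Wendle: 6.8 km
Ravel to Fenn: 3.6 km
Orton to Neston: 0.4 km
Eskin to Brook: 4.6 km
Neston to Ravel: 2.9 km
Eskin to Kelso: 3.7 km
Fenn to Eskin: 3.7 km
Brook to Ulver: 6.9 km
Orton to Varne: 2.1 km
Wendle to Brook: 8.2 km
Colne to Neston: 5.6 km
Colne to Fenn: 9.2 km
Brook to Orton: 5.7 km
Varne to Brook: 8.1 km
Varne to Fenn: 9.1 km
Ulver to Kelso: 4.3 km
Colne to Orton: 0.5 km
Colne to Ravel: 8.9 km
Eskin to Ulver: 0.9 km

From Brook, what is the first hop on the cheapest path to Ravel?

Compare a few routes:
Brook - Ulver - Neston - Ravel: 6.9+0.5+2.9 = 10.3
Brook - Orton - Neston - Ravel: 5.7+0.4+2.9 = 9
Brook - Eskin - Ulver - Neston - Ravel: 4.6+0.9+0.5+2.9 = 8.9
Cheapest is Brook - Eskin - Ulver - Neston - Ravel at 8.9 km.
So from Brook the first move is to Eskin.

Eskin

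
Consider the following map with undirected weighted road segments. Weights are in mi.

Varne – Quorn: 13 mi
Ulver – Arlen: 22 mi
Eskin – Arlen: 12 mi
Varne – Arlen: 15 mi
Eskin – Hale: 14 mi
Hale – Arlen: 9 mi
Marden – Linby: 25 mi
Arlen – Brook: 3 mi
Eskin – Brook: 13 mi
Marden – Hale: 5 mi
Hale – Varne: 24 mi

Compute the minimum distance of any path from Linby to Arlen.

39 mi

Compare a few routes:
Linby → Marden → Hale → Arlen: 25+5+9 = 39
Linby → Marden → Hale → Eskin → Arlen: 25+5+14+12 = 56
Cheapest is Linby → Marden → Hale → Arlen at 39 mi.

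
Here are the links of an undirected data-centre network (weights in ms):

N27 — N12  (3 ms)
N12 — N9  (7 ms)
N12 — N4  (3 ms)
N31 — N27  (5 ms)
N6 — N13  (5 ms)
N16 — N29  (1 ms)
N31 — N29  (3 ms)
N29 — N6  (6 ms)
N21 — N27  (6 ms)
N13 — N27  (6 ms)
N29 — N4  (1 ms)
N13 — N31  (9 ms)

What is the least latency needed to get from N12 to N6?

Compare a few routes:
N12 → N27 → N31 → N29 → N6: 3+5+3+6 = 17
N12 → N27 → N13 → N6: 3+6+5 = 14
N12 → N4 → N29 → N6: 3+1+6 = 10
Cheapest is N12 → N4 → N29 → N6 at 10 ms.

10 ms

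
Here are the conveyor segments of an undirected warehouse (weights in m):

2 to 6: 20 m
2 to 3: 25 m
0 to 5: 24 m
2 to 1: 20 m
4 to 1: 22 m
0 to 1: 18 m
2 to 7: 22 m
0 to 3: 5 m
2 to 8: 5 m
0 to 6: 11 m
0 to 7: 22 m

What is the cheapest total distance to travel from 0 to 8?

35 m

Enumerating some paths:
0 → 7 → 2 → 8: 22+22+5 = 49
0 → 1 → 2 → 8: 18+20+5 = 43
0 → 6 → 2 → 8: 11+20+5 = 36
0 → 3 → 2 → 8: 5+25+5 = 35
Cheapest is 0 → 3 → 2 → 8 at 35 m.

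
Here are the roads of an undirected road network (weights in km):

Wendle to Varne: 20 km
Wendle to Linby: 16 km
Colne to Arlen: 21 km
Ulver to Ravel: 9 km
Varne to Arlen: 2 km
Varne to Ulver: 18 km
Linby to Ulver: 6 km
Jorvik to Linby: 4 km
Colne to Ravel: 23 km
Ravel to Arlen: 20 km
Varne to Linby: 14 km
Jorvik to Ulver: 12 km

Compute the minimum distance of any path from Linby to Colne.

Shortest distances from Linby:
Linby: 0
Jorvik: 4  (via Linby)
Ulver: 6  (via Linby)
Varne: 14  (via Linby)
Ravel: 15  (via Ulver)
Wendle: 16  (via Linby)
Arlen: 16  (via Varne)
Colne: 37  (via Arlen)
Shortest route: Linby–Varne–Arlen–Colne = 37 km.

37 km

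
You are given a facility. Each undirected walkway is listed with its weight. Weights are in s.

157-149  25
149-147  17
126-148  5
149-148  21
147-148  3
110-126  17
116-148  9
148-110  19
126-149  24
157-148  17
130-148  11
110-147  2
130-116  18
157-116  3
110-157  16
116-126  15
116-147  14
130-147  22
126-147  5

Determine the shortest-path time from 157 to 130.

21 s

Compare a few routes:
157–116–148–130: 3+9+11 = 23
157–116–130: 3+18 = 21
Cheapest is 157–116–130 at 21 s.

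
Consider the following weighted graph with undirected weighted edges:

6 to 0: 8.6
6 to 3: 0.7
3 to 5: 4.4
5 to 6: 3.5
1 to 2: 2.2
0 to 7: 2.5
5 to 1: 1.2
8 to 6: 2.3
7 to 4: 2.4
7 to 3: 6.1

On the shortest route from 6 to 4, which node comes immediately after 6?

3

Candidate routes:
6 → 0 → 7 → 4: 8.6+2.5+2.4 = 13.5
6 → 3 → 7 → 4: 0.7+6.1+2.4 = 9.2
6 → 5 → 3 → 7 → 4: 3.5+4.4+6.1+2.4 = 16.4
Cheapest is 6 → 3 → 7 → 4 at 9.2.
So from 6 the first move is to 3.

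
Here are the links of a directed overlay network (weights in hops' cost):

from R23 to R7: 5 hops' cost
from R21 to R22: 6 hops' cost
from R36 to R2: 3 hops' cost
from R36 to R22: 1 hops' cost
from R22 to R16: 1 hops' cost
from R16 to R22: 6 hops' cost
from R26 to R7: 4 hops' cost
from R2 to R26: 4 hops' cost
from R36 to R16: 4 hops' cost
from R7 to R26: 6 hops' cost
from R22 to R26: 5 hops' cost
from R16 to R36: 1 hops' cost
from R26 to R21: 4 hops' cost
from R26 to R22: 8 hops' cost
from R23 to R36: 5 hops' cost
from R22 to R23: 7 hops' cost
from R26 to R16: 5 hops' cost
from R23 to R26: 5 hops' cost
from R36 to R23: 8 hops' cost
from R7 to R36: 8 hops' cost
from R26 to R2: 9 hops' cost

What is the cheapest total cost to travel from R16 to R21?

Shortest distances from R16:
R16: 0
R36: 1  (via R16)
R22: 2  (via R36)
R2: 4  (via R36)
R26: 7  (via R22)
R23: 9  (via R36)
R7: 11  (via R26)
R21: 11  (via R26)
Shortest route: R16–R36–R22–R26–R21 = 11 hops' cost.

11 hops' cost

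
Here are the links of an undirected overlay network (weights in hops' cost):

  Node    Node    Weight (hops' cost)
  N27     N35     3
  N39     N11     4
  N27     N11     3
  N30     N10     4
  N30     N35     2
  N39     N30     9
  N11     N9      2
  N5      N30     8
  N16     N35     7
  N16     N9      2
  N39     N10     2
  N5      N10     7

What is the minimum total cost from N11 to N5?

Shortest distances from N11:
N11: 0
N9: 2  (via N11)
N27: 3  (via N11)
N39: 4  (via N11)
N16: 4  (via N9)
N10: 6  (via N39)
N35: 6  (via N27)
N30: 8  (via N35)
N5: 13  (via N10)
Shortest route: N11 → N39 → N10 → N5 = 13 hops' cost.

13 hops' cost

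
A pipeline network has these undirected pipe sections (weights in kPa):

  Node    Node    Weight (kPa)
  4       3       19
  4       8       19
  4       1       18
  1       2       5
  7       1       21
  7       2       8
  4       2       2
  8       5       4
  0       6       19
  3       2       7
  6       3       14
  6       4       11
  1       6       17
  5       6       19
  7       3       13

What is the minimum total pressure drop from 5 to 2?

25 kPa

Shortest distances from 5:
5: 0
8: 4  (via 5)
6: 19  (via 5)
4: 23  (via 8)
2: 25  (via 4)
Shortest route: 5 → 8 → 4 → 2 = 25 kPa.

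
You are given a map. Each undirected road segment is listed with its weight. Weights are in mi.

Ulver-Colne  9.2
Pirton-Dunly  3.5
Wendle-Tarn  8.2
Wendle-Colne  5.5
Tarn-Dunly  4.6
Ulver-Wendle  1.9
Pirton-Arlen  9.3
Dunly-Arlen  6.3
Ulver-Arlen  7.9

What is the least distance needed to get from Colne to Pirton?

21.8 mi

Candidate routes:
Colne–Wendle–Ulver–Arlen–Pirton: 5.5+1.9+7.9+9.3 = 24.6
Colne–Wendle–Ulver–Arlen–Dunly–Pirton: 5.5+1.9+7.9+6.3+3.5 = 25.1
Colne–Wendle–Tarn–Dunly–Pirton: 5.5+8.2+4.6+3.5 = 21.8
The minimum is 21.8 mi via Colne–Wendle–Tarn–Dunly–Pirton.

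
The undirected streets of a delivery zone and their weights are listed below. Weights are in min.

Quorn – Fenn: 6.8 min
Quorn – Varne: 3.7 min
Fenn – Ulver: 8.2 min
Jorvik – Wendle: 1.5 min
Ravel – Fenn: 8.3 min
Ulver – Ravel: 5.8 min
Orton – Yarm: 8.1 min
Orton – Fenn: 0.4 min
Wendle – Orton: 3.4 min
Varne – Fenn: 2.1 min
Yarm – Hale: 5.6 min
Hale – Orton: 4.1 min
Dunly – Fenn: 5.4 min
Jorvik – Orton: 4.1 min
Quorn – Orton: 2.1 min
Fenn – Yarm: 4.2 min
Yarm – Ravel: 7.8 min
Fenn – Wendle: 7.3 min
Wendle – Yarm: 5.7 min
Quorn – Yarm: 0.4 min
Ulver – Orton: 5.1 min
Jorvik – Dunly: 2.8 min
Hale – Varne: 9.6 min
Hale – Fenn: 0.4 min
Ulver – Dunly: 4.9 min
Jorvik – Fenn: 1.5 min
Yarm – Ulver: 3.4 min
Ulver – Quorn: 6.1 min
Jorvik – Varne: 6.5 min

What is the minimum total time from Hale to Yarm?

Compare a few routes:
Hale → Fenn → Orton → Quorn → Yarm: 0.4+0.4+2.1+0.4 = 3.3
Hale → Fenn → Yarm: 0.4+4.2 = 4.6
Hale → Yarm: 5.6 = 5.6
Cheapest is Hale → Fenn → Orton → Quorn → Yarm at 3.3 min.

3.3 min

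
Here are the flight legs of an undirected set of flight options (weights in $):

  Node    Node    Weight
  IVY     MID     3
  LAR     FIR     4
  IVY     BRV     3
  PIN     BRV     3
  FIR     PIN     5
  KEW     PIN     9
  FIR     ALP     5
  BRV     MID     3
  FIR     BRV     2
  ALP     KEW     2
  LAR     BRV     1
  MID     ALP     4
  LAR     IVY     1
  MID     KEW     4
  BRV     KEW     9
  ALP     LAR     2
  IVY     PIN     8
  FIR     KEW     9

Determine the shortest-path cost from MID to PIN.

Candidate routes:
MID - IVY - LAR - BRV - PIN: 3+1+1+3 = 8
MID - BRV - PIN: 3+3 = 6
Cheapest is MID - BRV - PIN at $6.

$6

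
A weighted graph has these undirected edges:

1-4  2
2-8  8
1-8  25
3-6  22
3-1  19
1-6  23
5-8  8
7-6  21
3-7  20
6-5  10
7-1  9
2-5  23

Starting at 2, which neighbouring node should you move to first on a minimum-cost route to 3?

8

Candidate routes:
2–8–5–6–3: 8+8+10+22 = 48
2–8–1–3: 8+25+19 = 52
2–5–6–3: 23+10+22 = 55
Cheapest is 2–8–5–6–3 at 48.
So from 2 the first move is to 8.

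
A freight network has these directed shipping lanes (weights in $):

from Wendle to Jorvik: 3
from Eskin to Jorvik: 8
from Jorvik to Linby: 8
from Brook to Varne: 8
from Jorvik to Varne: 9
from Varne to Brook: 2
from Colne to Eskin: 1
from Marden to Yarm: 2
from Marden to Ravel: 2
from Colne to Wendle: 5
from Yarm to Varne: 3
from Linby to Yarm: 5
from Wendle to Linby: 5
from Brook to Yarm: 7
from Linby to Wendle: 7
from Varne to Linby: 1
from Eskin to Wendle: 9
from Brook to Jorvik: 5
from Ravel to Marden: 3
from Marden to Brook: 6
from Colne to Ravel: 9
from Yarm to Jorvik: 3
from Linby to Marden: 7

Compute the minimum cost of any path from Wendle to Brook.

$14

Running Dijkstra from Wendle:
Wendle: 0
Jorvik: 3  (via Wendle)
Linby: 5  (via Wendle)
Yarm: 10  (via Linby)
Varne: 12  (via Jorvik)
Marden: 12  (via Linby)
Ravel: 14  (via Marden)
Brook: 14  (via Varne)
Shortest route: Wendle → Jorvik → Varne → Brook = $14.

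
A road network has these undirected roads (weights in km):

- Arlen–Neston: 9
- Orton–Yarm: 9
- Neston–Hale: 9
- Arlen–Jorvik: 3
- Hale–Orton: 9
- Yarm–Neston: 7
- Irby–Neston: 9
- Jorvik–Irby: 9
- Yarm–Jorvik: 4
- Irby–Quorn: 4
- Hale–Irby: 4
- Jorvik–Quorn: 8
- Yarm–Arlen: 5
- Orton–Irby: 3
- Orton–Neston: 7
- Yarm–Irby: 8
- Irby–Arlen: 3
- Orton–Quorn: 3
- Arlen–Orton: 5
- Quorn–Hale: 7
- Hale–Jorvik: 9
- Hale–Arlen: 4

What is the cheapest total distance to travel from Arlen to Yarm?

Shortest distances from Arlen:
Arlen: 0
Irby: 3  (via Arlen)
Jorvik: 3  (via Arlen)
Hale: 4  (via Arlen)
Yarm: 5  (via Arlen)
Shortest route: Arlen–Yarm = 5 km.

5 km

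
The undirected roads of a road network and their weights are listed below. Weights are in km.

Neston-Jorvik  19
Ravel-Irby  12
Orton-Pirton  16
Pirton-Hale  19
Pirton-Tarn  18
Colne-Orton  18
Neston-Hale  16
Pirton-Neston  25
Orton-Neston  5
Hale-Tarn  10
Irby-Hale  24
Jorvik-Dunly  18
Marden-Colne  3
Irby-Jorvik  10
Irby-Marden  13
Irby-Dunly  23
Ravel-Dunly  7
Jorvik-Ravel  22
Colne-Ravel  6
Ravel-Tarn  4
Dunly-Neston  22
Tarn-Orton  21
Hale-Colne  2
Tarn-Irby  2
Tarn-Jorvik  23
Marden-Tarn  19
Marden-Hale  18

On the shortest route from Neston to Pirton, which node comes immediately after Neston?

Orton

Candidate routes:
Neston–Hale–Pirton: 16+19 = 35
Neston–Orton–Pirton: 5+16 = 21
Neston–Pirton: 25 = 25
Cheapest is Neston–Orton–Pirton at 21 km.
So from Neston the first move is to Orton.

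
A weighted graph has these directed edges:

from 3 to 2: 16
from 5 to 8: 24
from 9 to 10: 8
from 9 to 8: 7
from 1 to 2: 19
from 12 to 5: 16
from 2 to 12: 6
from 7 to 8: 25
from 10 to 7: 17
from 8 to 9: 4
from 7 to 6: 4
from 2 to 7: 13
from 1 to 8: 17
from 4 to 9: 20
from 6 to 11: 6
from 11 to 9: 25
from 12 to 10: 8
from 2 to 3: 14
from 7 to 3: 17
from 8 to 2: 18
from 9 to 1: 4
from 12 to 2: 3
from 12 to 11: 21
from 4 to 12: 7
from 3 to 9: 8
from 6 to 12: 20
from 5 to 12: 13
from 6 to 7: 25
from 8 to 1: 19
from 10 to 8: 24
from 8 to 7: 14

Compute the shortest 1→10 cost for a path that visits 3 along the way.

Shortest 1→3: 1 → 2 → 3 = 33
Best 3 to 10: 3 → 9 → 10 costing 16
Total via 3: 33 + 16 = 49.

49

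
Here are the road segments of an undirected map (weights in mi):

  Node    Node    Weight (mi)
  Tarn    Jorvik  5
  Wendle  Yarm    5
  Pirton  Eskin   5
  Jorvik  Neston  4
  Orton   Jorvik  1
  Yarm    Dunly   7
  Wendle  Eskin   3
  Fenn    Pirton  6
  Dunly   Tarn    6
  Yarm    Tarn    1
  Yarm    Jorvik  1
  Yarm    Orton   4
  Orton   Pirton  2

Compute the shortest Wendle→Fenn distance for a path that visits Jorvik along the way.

Shortest Wendle→Jorvik: Wendle–Yarm–Jorvik = 6
Best Jorvik to Fenn: Jorvik–Orton–Pirton–Fenn costing 9
Total via Jorvik: 6 + 9 = 15 mi.

15 mi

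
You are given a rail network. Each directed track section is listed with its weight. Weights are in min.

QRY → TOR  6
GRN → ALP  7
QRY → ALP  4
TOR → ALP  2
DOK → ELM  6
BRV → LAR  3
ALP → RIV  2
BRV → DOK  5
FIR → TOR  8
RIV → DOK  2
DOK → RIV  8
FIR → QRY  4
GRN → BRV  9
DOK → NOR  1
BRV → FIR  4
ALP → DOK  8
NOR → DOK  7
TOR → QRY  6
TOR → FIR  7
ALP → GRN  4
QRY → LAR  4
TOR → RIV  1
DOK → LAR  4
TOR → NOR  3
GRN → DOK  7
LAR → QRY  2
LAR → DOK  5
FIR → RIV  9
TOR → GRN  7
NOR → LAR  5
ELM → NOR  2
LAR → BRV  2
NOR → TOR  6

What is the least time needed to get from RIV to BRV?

Settle nodes by increasing distance from RIV:
RIV: 0
DOK: 2  (via RIV)
NOR: 3  (via DOK)
LAR: 6  (via DOK)
ELM: 8  (via DOK)
BRV: 8  (via LAR)
Shortest route: RIV → DOK → LAR → BRV = 8 min.

8 min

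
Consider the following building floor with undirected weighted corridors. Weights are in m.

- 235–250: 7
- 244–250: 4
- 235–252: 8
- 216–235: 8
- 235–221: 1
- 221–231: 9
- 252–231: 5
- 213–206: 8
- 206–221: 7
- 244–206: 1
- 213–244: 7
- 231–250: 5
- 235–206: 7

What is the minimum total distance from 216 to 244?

16 m

Running Dijkstra from 216:
216: 0
235: 8  (via 216)
221: 9  (via 235)
250: 15  (via 235)
206: 15  (via 235)
252: 16  (via 235)
244: 16  (via 206)
Shortest route: 216–235–206–244 = 16 m.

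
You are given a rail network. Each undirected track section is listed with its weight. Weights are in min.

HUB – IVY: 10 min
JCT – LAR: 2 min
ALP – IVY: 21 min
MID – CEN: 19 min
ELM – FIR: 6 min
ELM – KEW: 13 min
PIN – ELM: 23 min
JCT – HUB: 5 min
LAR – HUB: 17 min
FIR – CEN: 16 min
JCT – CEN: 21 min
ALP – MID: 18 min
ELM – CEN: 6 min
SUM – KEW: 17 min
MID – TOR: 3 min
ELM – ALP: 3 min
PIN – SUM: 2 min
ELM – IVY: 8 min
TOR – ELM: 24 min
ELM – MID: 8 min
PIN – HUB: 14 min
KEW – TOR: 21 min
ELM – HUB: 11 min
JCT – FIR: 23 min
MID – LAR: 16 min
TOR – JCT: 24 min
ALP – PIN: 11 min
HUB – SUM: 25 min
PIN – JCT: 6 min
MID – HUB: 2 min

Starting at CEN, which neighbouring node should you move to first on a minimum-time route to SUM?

ELM

Compare a few routes:
CEN - JCT - PIN - SUM: 21+6+2 = 29
CEN - ELM - MID - HUB - JCT - PIN - SUM: 6+8+2+5+6+2 = 29
CEN - ELM - ALP - PIN - SUM: 6+3+11+2 = 22
Cheapest is CEN - ELM - ALP - PIN - SUM at 22 min.
So from CEN the first move is to ELM.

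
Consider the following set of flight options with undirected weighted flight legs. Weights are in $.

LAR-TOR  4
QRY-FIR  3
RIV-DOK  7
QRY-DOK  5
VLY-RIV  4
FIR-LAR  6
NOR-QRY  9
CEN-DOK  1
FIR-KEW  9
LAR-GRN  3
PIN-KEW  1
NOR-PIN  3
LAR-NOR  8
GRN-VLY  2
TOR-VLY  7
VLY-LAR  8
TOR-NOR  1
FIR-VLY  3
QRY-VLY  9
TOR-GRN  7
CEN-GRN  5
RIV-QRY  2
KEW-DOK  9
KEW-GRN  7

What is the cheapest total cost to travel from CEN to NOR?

$13

Candidate routes:
CEN–GRN–TOR–NOR: 5+7+1 = 13
CEN–GRN–VLY–TOR–NOR: 5+2+7+1 = 15
CEN–DOK–QRY–NOR: 1+5+9 = 15
CEN–DOK–KEW–PIN–NOR: 1+9+1+3 = 14
The minimum is $13 via CEN–GRN–TOR–NOR.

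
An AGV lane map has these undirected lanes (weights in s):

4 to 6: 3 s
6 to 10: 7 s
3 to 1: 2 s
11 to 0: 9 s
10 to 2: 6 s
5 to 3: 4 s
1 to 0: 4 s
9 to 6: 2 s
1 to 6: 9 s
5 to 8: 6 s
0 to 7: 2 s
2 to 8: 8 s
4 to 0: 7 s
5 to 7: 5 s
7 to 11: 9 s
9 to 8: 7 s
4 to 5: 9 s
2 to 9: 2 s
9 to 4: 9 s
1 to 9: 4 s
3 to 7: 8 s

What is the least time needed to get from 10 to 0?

Compare a few routes:
10 → 2 → 9 → 1 → 0: 6+2+4+4 = 16
10 → 6 → 9 → 1 → 0: 7+2+4+4 = 17
10 → 6 → 4 → 0: 7+3+7 = 17
10 → 2 → 9 → 6 → 4 → 0: 6+2+2+3+7 = 20
Cheapest is 10 → 2 → 9 → 1 → 0 at 16 s.

16 s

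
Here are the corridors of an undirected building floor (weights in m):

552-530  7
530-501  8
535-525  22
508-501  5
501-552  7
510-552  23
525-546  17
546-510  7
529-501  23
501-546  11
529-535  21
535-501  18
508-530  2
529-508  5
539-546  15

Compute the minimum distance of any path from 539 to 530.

Compare a few routes:
539–546–501–552–530: 15+11+7+7 = 40
539–546–501–530: 15+11+8 = 34
539–546–501–508–530: 15+11+5+2 = 33
The minimum is 33 m via 539–546–501–508–530.

33 m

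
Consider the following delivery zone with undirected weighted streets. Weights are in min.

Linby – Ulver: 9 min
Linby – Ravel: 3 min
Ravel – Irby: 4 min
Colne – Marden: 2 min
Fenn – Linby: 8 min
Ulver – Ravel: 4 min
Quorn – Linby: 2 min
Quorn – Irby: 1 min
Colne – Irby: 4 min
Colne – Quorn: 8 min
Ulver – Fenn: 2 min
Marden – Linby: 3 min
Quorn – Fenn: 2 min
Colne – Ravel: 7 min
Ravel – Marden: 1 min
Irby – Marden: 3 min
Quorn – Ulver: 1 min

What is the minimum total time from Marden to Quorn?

Shortest distances from Marden:
Marden: 0
Ravel: 1  (via Marden)
Colne: 2  (via Marden)
Irby: 3  (via Marden)
Linby: 3  (via Marden)
Quorn: 4  (via Irby)
Shortest route: Marden → Irby → Quorn = 4 min.

4 min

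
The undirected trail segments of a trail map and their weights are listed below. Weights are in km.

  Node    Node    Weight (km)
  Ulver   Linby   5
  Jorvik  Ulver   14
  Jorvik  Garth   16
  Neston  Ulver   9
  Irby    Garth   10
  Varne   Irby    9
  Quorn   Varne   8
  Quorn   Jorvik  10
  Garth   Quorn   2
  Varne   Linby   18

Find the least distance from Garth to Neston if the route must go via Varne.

Shortest Garth→Varne: Garth → Quorn → Varne = 10
Shortest Varne→Neston: Varne → Linby → Ulver → Neston = 32
Total via Varne: 10 + 32 = 42 km.

42 km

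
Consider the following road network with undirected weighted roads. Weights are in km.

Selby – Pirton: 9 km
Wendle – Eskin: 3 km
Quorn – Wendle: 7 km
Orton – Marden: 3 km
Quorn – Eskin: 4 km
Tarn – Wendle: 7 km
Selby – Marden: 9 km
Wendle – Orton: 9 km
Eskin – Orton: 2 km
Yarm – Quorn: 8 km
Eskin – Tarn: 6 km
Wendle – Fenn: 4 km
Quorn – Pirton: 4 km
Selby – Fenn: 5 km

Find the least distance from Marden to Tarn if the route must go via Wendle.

15 km

Shortest Marden→Wendle: Marden → Orton → Eskin → Wendle = 8
Best Wendle to Tarn: Wendle → Tarn costing 7
Total via Wendle: 8 + 7 = 15 km.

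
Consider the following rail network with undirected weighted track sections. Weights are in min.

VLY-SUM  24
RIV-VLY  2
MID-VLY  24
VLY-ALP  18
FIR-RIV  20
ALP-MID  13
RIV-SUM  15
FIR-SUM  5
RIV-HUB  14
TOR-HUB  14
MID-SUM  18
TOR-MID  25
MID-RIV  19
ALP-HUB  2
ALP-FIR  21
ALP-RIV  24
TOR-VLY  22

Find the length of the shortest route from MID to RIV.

19 min

Shortest distances from MID:
MID: 0
ALP: 13  (via MID)
HUB: 15  (via ALP)
SUM: 18  (via MID)
RIV: 19  (via MID)
Shortest route: MID → RIV = 19 min.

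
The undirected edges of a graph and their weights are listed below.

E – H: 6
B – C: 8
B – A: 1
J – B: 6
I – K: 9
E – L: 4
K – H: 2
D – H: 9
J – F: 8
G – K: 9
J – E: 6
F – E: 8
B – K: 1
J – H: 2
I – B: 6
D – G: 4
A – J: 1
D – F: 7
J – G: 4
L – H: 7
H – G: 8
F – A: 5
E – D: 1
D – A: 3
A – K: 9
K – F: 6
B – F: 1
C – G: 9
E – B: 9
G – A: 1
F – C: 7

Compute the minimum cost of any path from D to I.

Enumerating some paths:
D - A - B - I: 3+1+6 = 10
D - G - A - B - I: 4+1+1+6 = 12
D - A - B - K - I: 3+1+1+9 = 14
The minimum is 10 via D - A - B - I.

10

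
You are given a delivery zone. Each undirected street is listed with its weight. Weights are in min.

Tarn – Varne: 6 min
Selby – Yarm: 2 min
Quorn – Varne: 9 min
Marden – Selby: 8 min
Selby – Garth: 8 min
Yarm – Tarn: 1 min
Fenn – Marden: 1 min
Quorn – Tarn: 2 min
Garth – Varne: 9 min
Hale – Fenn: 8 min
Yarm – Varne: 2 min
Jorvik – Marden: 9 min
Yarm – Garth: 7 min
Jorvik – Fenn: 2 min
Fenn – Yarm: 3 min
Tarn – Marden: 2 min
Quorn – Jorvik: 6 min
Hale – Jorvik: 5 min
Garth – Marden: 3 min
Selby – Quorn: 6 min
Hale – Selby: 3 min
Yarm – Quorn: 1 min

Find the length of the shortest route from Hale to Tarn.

Settle nodes by increasing distance from Hale:
Hale: 0
Selby: 3  (via Hale)
Yarm: 5  (via Selby)
Jorvik: 5  (via Hale)
Quorn: 6  (via Yarm)
Tarn: 6  (via Yarm)
Shortest route: Hale–Selby–Yarm–Tarn = 6 min.

6 min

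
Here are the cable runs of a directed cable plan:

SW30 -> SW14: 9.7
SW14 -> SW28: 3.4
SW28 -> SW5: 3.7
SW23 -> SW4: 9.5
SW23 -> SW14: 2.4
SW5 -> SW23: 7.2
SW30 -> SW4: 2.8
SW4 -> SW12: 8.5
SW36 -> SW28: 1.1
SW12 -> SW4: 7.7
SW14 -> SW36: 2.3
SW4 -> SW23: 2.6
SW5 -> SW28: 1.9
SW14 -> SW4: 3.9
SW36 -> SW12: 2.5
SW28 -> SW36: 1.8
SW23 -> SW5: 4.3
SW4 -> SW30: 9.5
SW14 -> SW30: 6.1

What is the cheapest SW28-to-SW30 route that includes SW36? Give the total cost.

21.5

Shortest SW28→SW36: SW28 → SW36 = 1.8
Best SW36 to SW30: SW36 → SW12 → SW4 → SW30 costing 19.7
Total via SW36: 1.8 + 19.7 = 21.5.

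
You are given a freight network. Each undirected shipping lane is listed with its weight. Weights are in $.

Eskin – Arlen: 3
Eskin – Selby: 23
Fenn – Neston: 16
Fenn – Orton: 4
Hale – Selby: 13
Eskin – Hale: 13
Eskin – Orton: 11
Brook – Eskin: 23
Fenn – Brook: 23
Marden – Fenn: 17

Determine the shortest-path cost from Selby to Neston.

Compare a few routes:
Selby → Eskin → Orton → Fenn → Neston: 23+11+4+16 = 54
Selby → Hale → Eskin → Orton → Fenn → Neston: 13+13+11+4+16 = 57
Cheapest is Selby → Eskin → Orton → Fenn → Neston at $54.

$54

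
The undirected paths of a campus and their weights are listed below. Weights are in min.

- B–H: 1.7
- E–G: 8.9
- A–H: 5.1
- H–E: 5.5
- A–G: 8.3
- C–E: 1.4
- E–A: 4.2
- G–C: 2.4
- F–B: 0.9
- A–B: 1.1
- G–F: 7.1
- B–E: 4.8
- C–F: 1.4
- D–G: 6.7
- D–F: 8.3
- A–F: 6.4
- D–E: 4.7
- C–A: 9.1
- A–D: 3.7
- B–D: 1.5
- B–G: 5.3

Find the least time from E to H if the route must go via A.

7 min

Shortest E→A: E–A = 4.2
Shortest A→H: A–B–H = 2.8
Total via A: 4.2 + 2.8 = 7 min.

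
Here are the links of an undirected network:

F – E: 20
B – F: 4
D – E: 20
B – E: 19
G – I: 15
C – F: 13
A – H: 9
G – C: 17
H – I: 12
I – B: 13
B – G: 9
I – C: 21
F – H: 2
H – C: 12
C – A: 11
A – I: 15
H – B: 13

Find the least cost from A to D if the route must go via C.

Shortest A→C: A → C = 11
Shortest C→D: C → F → E → D = 53
Total via C: 11 + 53 = 64.

64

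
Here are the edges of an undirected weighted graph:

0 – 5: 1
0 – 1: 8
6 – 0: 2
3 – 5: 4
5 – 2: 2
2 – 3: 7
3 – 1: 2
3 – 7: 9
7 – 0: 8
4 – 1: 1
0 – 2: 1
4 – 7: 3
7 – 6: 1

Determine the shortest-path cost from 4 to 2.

Compare a few routes:
4 - 1 - 3 - 5 - 0 - 2: 1+2+4+1+1 = 9
4 - 7 - 6 - 0 - 2: 3+1+2+1 = 7
4 - 7 - 6 - 0 - 5 - 2: 3+1+2+1+2 = 9
Cheapest is 4 - 7 - 6 - 0 - 2 at 7.

7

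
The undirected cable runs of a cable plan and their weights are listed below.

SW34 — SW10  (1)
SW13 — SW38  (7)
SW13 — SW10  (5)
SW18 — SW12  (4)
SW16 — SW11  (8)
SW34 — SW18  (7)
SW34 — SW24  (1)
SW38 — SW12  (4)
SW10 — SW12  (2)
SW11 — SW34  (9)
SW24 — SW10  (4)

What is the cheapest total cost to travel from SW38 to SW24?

Compare a few routes:
SW38 - SW12 - SW10 - SW34 - SW24: 4+2+1+1 = 8
SW38 - SW12 - SW10 - SW24: 4+2+4 = 10
The minimum is 8 via SW38 - SW12 - SW10 - SW34 - SW24.

8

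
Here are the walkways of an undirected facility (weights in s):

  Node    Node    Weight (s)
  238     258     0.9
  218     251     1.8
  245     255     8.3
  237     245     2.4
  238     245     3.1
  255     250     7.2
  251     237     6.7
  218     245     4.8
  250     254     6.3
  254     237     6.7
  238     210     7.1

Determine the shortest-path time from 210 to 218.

Settle nodes by increasing distance from 210:
210: 0
238: 7.1  (via 210)
258: 8  (via 238)
245: 10.2  (via 238)
237: 12.6  (via 245)
218: 15  (via 245)
Shortest route: 210 → 238 → 245 → 218 = 15 s.

15 s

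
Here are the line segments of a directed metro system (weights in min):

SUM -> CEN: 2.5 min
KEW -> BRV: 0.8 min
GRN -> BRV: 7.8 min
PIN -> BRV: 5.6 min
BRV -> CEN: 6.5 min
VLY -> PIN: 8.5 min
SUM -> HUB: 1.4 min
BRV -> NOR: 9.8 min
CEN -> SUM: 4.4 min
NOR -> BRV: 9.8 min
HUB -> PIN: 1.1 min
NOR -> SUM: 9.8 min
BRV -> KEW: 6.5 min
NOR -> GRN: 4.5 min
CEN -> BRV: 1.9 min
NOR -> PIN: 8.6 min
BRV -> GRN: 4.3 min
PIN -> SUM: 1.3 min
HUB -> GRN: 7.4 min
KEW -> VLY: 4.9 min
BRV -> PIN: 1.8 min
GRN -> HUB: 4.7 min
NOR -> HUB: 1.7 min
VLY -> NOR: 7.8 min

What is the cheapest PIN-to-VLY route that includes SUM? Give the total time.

17.1 min

Shortest PIN→SUM: PIN–SUM = 1.3
Best SUM to VLY: SUM–CEN–BRV–KEW–VLY costing 15.8
Total via SUM: 1.3 + 15.8 = 17.1 min.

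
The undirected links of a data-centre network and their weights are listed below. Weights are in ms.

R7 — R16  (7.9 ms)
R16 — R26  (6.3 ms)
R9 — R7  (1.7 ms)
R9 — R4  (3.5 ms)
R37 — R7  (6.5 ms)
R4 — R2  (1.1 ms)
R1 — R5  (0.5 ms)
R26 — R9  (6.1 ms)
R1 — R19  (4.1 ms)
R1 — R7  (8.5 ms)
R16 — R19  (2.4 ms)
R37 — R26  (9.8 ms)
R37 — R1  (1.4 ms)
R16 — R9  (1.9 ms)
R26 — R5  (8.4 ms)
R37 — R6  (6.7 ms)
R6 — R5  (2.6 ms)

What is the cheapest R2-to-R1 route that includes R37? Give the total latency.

Shortest R2→R37: R2 → R4 → R9 → R7 → R37 = 12.8
Best R37 to R1: R37 → R1 costing 1.4
Total via R37: 12.8 + 1.4 = 14.2 ms.

14.2 ms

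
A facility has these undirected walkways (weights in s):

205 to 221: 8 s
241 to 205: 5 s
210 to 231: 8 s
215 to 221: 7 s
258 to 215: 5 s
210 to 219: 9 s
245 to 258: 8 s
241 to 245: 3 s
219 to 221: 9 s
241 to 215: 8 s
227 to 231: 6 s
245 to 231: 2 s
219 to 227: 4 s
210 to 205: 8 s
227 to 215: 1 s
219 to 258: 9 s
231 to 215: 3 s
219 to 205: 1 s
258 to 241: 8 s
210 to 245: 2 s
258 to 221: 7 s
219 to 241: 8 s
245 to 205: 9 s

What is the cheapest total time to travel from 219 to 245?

9 s

Shortest distances from 219:
219: 0
205: 1  (via 219)
227: 4  (via 219)
215: 5  (via 227)
241: 6  (via 205)
231: 8  (via 215)
245: 9  (via 241)
Shortest route: 219–205–241–245 = 9 s.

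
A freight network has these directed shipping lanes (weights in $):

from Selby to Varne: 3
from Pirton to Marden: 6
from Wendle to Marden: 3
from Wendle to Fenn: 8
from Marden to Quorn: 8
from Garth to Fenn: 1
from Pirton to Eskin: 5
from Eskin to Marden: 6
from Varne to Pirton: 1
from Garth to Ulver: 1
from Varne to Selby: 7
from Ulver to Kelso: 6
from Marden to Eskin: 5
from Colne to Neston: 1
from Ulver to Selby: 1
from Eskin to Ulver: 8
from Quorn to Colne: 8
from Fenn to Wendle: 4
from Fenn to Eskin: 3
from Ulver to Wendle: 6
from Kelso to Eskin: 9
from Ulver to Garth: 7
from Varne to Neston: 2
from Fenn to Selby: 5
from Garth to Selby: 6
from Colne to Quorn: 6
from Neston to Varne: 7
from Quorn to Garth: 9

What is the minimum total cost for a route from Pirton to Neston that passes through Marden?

$23

Shortest Pirton→Marden: Pirton → Marden = 6
Best Marden to Neston: Marden → Quorn → Colne → Neston costing 17
Total via Marden: 6 + 17 = $23.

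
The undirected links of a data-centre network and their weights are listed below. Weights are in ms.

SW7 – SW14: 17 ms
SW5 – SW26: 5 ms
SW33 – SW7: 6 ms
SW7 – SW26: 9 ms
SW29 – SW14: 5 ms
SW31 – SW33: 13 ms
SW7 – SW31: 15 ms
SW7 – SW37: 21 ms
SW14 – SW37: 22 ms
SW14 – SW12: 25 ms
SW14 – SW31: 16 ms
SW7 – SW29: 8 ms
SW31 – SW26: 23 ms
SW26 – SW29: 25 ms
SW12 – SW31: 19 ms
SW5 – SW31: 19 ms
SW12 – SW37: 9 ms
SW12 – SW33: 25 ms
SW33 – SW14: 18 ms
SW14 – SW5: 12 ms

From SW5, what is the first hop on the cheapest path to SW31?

Candidate routes:
SW5–SW26–SW31: 5+23 = 28
SW5–SW31: 19 = 19
The minimum is 19 ms via SW5–SW31.
So from SW5 the first move is to SW31.

SW31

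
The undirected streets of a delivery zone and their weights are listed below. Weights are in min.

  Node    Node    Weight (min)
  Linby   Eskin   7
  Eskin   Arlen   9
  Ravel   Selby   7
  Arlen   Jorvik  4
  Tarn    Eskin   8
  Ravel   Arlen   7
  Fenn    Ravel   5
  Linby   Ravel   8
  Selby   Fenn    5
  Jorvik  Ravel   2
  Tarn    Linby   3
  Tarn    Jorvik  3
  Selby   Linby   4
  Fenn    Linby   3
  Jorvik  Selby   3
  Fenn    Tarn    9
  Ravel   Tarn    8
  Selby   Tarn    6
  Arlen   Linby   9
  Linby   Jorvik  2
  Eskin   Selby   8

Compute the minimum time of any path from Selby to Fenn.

Enumerating some paths:
Selby → Jorvik → Linby → Fenn: 3+2+3 = 8
Selby → Jorvik → Ravel → Fenn: 3+2+5 = 10
Selby → Linby → Fenn: 4+3 = 7
Selby → Fenn: 5 = 5
The minimum is 5 min via Selby → Fenn.

5 min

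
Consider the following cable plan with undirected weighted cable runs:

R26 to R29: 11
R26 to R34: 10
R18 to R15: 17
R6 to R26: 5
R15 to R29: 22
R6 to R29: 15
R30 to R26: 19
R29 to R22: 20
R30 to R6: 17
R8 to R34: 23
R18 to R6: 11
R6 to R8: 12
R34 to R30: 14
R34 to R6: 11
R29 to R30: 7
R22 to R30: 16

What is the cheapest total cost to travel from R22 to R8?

45

Settle nodes by increasing distance from R22:
R22: 0
R30: 16  (via R22)
R29: 20  (via R22)
R34: 30  (via R30)
R26: 31  (via R29)
R6: 33  (via R30)
R15: 42  (via R29)
R18: 44  (via R6)
R8: 45  (via R6)
Shortest route: R22–R30–R6–R8 = 45.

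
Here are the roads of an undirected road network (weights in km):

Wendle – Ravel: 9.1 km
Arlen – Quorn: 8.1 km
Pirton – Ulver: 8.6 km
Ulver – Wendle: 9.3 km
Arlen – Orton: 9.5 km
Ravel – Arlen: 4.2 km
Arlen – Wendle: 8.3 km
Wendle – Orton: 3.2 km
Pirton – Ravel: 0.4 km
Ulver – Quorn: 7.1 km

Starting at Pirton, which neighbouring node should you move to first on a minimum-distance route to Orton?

Ravel

Enumerating some paths:
Pirton → Ravel → Arlen → Orton: 0.4+4.2+9.5 = 14.1
Pirton → Ravel → Wendle → Orton: 0.4+9.1+3.2 = 12.7
Cheapest is Pirton → Ravel → Wendle → Orton at 12.7 km.
So from Pirton the first move is to Ravel.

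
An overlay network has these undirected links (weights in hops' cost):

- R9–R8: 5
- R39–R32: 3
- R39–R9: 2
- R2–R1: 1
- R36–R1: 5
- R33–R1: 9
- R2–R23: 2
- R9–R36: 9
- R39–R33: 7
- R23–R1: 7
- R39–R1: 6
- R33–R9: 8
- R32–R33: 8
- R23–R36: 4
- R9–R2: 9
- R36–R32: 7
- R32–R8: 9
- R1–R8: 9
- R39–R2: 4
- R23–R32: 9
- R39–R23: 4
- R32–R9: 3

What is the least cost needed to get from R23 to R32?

7 hops' cost

Candidate routes:
R23 - R39 - R32: 4+3 = 7
R23 - R39 - R9 - R32: 4+2+3 = 9
Cheapest is R23 - R39 - R32 at 7 hops' cost.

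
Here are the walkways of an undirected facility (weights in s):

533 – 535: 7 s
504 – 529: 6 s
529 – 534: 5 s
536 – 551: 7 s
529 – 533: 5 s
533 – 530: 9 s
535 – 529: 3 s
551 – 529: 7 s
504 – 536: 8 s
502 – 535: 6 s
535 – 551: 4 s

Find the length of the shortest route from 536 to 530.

Candidate routes:
536 - 504 - 529 - 533 - 530: 8+6+5+9 = 28
536 - 551 - 535 - 533 - 530: 7+4+7+9 = 27
Cheapest is 536 - 551 - 535 - 533 - 530 at 27 s.

27 s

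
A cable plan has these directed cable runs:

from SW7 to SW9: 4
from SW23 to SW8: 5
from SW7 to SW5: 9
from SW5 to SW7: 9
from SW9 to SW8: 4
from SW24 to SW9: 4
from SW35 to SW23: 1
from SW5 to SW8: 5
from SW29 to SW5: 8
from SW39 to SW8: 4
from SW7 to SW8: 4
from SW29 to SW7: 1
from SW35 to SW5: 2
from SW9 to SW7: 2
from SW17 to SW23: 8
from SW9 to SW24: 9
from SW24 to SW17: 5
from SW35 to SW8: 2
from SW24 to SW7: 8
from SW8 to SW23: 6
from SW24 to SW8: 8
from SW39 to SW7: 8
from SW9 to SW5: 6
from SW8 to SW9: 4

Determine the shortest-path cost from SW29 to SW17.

19

Compare a few routes:
SW29–SW7–SW8–SW9–SW24–SW17: 1+4+4+9+5 = 23
SW29–SW7–SW9–SW24–SW17: 1+4+9+5 = 19
SW29–SW5–SW8–SW9–SW24–SW17: 8+5+4+9+5 = 31
Cheapest is SW29–SW7–SW9–SW24–SW17 at 19.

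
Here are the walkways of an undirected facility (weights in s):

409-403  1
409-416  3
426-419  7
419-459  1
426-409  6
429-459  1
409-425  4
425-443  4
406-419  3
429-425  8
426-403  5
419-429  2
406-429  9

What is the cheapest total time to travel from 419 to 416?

16 s

Compare a few routes:
419 → 426 → 409 → 416: 7+6+3 = 16
419 → 459 → 429 → 425 → 409 → 416: 1+1+8+4+3 = 17
Cheapest is 419 → 426 → 409 → 416 at 16 s.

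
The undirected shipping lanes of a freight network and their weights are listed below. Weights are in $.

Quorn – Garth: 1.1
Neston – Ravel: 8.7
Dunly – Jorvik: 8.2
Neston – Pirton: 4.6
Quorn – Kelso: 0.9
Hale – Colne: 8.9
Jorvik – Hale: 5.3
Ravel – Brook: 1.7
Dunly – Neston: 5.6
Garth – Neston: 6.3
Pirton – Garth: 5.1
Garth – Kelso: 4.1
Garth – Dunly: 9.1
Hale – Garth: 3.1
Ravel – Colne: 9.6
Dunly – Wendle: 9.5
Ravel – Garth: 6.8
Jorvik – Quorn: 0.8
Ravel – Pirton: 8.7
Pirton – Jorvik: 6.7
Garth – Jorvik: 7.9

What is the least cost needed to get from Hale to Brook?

$11.6

Shortest distances from Hale:
Hale: 0
Garth: 3.1  (via Hale)
Quorn: 4.2  (via Garth)
Jorvik: 5  (via Quorn)
Kelso: 5.1  (via Quorn)
Pirton: 8.2  (via Garth)
Colne: 8.9  (via Hale)
Neston: 9.4  (via Garth)
Ravel: 9.9  (via Garth)
Brook: 11.6  (via Ravel)
Shortest route: Hale–Garth–Ravel–Brook = $11.6.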